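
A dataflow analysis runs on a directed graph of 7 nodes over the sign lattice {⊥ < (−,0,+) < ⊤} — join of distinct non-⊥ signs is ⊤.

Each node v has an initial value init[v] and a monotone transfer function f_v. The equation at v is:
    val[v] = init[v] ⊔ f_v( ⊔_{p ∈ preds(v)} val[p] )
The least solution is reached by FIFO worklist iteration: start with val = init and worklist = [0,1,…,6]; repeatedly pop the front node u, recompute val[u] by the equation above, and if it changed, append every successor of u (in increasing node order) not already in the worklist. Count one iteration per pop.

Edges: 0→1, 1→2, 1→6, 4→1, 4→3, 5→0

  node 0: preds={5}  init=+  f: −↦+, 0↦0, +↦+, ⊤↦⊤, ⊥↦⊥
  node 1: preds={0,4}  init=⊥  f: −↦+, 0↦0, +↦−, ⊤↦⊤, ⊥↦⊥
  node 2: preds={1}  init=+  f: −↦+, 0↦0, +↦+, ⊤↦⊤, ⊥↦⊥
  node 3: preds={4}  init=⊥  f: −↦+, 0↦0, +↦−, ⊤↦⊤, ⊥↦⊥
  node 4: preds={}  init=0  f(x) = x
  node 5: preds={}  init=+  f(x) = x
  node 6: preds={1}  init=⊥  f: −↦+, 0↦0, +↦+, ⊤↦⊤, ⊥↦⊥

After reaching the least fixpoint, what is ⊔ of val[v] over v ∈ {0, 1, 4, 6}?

⊤

Iteration log — 7 steps:
  step 1. node 0  ⊔preds=+  new=+  stable
  step 2. node 1  ⊔preds=⊤  new=⊤  old=⊥  +wl: 
  step 3. node 2  ⊔preds=⊤  new=⊤  old=+  +wl: 
  step 4. node 3  ⊔preds=0  new=0  old=⊥  +wl: 
  step 5. node 4  ⊔preds=⊥  new=0  stable
  step 6. node 5  ⊔preds=⊥  new=+  stable
  step 7. node 6  ⊔preds=⊤  new=⊤  old=⊥  +wl: 

Least fixpoint reached:
  node 0: +
  node 1: ⊤
  node 2: ⊤
  node 3: 0
  node 4: 0
  node 5: +
  node 6: ⊤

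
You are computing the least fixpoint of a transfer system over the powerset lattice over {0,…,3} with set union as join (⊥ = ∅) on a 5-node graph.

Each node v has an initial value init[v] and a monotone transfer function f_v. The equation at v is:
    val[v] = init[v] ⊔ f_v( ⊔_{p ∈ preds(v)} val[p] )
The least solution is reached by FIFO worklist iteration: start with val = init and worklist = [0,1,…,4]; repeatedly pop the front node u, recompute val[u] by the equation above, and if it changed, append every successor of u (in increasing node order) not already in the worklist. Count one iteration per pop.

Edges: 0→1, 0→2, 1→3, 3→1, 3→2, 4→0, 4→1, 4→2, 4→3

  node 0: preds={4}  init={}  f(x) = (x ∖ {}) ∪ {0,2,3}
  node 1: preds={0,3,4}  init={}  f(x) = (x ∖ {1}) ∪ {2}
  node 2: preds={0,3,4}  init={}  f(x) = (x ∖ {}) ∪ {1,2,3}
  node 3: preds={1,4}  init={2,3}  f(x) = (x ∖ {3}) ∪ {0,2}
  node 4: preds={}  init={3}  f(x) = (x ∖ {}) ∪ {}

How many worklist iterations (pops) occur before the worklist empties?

7

Trace (7 dequeues):
  [1] u=0 | in {3} | out {0,2,3} | prev {} | push {}
  [2] u=1 | in {0,2,3} | out {0,2,3} | prev {} | push {}
  [3] u=2 | in {0,2,3} | out {0,1,2,3} | prev {} | push {}
  [4] u=3 | in {0,2,3} | out {0,2,3} | prev {2,3} | push {1,2}
  [5] u=4 | in {} | out {3} | ==
  [6] u=1 | in {0,2,3} | out {0,2,3} | ==
  [7] u=2 | in {0,2,3} | out {0,1,2,3} | ==

Converged values:
  [0] {0,2,3}
  [1] {0,2,3}
  [2] {0,1,2,3}
  [3] {0,2,3}
  [4] {3}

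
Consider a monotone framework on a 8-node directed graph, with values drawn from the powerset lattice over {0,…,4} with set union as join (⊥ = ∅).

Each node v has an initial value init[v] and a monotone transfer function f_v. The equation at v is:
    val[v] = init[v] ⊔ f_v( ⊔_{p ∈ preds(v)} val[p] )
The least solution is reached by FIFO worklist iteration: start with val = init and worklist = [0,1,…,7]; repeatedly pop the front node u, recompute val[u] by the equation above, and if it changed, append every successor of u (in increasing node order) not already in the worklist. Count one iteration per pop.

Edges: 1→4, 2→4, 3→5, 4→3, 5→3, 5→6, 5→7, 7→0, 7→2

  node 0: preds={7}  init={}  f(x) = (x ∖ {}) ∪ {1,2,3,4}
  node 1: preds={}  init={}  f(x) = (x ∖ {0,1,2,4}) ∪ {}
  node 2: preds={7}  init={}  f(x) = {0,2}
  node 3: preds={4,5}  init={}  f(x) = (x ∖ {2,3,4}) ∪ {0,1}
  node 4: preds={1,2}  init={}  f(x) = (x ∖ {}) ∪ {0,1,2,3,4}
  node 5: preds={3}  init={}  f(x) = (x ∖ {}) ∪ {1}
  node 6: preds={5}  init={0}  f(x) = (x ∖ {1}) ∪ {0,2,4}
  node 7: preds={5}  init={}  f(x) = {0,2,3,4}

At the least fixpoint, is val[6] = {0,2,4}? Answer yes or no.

Iteration log — 11 steps:
  step 1. node 0  ⊔preds={}  new={1,2,3,4}  old={}  +wl: 
  step 2. node 1  ⊔preds={}  new={}  stable
  step 3. node 2  ⊔preds={}  new={0,2}  old={}  +wl: 
  step 4. node 3  ⊔preds={}  new={0,1}  old={}  +wl: 
  step 5. node 4  ⊔preds={0,2}  new={0,1,2,3,4}  old={}  +wl: 3
  step 6. node 5  ⊔preds={0,1}  new={0,1}  old={}  +wl: 
  step 7. node 6  ⊔preds={0,1}  new={0,2,4}  old={0}  +wl: 
  step 8. node 7  ⊔preds={0,1}  new={0,2,3,4}  old={}  +wl: 0,2
  step 9. node 3  ⊔preds={0,1,2,3,4}  new={0,1}  stable
  step 10. node 0  ⊔preds={0,2,3,4}  new={0,1,2,3,4}  old={1,2,3,4}  +wl: 
  step 11. node 2  ⊔preds={0,2,3,4}  new={0,2}  stable

Least fixpoint reached:
  node 0: {0,1,2,3,4}
  node 1: {}
  node 2: {0,2}
  node 3: {0,1}
  node 4: {0,1,2,3,4}
  node 5: {0,1}
  node 6: {0,2,4}
  node 7: {0,2,3,4}

yes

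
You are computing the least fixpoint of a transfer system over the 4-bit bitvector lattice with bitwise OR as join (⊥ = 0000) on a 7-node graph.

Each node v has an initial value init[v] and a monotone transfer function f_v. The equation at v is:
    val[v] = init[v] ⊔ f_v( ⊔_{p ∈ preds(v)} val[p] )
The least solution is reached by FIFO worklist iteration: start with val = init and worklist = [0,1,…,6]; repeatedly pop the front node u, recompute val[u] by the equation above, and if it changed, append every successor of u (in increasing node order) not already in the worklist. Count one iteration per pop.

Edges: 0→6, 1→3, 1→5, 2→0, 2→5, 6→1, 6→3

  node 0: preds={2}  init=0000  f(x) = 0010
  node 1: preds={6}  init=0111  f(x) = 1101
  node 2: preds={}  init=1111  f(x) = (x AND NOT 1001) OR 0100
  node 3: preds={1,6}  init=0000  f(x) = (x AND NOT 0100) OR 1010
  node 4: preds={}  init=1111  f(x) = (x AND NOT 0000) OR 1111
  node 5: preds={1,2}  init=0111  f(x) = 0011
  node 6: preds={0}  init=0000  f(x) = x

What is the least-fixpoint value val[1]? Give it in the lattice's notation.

Trace (9 dequeues):
  [1] u=0 | in 1111 | out 0010 | prev 0000 | push {}
  [2] u=1 | in 0000 | out 1111 | prev 0111 | push {}
  [3] u=2 | in 0000 | out 1111 | ==
  [4] u=3 | in 1111 | out 1011 | prev 0000 | push {}
  [5] u=4 | in 0000 | out 1111 | ==
  [6] u=5 | in 1111 | out 0111 | ==
  [7] u=6 | in 0010 | out 0010 | prev 0000 | push {1,3}
  [8] u=1 | in 0010 | out 1111 | ==
  [9] u=3 | in 1111 | out 1011 | ==

Converged values:
  [0] 0010
  [1] 1111
  [2] 1111
  [3] 1011
  [4] 1111
  [5] 0111
  [6] 0010

1111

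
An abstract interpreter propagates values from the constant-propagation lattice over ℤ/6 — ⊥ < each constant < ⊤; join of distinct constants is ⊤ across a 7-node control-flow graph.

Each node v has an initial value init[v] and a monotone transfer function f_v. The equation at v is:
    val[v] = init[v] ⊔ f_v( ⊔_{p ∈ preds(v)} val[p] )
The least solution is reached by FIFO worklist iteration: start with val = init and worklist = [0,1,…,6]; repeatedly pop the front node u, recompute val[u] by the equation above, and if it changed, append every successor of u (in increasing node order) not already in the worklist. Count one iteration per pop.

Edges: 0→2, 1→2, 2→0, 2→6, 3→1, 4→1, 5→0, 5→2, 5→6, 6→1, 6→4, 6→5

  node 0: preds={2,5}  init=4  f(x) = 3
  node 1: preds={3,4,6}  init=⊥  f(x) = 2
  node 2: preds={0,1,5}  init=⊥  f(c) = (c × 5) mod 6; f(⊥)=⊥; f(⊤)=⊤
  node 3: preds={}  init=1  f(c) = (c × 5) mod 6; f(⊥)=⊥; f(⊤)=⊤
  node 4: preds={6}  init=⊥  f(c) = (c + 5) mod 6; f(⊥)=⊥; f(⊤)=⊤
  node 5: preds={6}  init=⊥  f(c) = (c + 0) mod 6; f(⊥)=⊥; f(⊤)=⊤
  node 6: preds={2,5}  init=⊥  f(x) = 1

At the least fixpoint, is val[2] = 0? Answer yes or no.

Worklist (15 pops):
  #1 pop 0: in=⊥ → ⊤ (was 4); enqueue []
  #2 pop 1: in=1 → 2 (was ⊥); enqueue []
  #3 pop 2: in=⊤ → ⊤ (was ⊥); enqueue [0]
  #4 pop 3: in=⊥ → 1 (no change)
  #5 pop 4: in=⊥ → ⊥ (no change)
  #6 pop 5: in=⊥ → ⊥ (no change)
  #7 pop 6: in=⊤ → 1 (was ⊥); enqueue [1,4,5]
  #8 pop 0: in=⊤ → ⊤ (no change)
  #9 pop 1: in=1 → 2 (no change)
  #10 pop 4: in=1 → 0 (was ⊥); enqueue [1]
  #11 pop 5: in=1 → 1 (was ⊥); enqueue [0,2,6]
  #12 pop 1: in=⊤ → 2 (no change)
  #13 pop 0: in=⊤ → ⊤ (no change)
  #14 pop 2: in=⊤ → ⊤ (no change)
  #15 pop 6: in=⊤ → 1 (no change)

Fixpoint:
  val[0] = ⊤
  val[1] = 2
  val[2] = ⊤
  val[3] = 1
  val[4] = 0
  val[5] = 1
  val[6] = 1

no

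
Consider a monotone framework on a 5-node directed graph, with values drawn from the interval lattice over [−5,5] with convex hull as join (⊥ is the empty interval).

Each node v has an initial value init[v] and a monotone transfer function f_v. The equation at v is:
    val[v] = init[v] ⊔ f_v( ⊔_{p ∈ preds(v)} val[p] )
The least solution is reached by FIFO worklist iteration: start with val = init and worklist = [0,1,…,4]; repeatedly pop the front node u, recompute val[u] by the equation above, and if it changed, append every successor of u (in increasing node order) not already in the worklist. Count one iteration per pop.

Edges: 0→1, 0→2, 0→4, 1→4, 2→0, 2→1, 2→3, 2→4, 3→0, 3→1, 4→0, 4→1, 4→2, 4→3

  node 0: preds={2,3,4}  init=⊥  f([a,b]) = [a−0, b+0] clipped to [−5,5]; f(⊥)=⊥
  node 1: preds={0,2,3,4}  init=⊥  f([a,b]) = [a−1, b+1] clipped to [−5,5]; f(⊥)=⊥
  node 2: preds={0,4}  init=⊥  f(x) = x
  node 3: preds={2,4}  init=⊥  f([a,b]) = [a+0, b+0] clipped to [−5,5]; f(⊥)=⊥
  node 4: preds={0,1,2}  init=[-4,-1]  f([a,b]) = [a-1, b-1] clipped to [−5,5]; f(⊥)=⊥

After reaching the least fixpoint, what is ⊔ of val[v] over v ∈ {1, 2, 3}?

Worklist (12 pops):
  #1 pop 0: in=[-4,-1] → [-4,-1] (was ⊥); enqueue []
  #2 pop 1: in=[-4,-1] → [-5,0] (was ⊥); enqueue []
  #3 pop 2: in=[-4,-1] → [-4,-1] (was ⊥); enqueue [0,1]
  #4 pop 3: in=[-4,-1] → [-4,-1] (was ⊥); enqueue []
  #5 pop 4: in=[-5,0] → [-5,-1] (was [-4,-1]); enqueue [2,3]
  #6 pop 0: in=[-5,-1] → [-5,-1] (was [-4,-1]); enqueue [4]
  #7 pop 1: in=[-5,-1] → [-5,0] (no change)
  #8 pop 2: in=[-5,-1] → [-5,-1] (was [-4,-1]); enqueue [0,1]
  #9 pop 3: in=[-5,-1] → [-5,-1] (was [-4,-1]); enqueue []
  #10 pop 4: in=[-5,0] → [-5,-1] (no change)
  #11 pop 0: in=[-5,-1] → [-5,-1] (no change)
  #12 pop 1: in=[-5,-1] → [-5,0] (no change)

Fixpoint:
  val[0] = [-5,-1]
  val[1] = [-5,0]
  val[2] = [-5,-1]
  val[3] = [-5,-1]
  val[4] = [-5,-1]

[-5,0]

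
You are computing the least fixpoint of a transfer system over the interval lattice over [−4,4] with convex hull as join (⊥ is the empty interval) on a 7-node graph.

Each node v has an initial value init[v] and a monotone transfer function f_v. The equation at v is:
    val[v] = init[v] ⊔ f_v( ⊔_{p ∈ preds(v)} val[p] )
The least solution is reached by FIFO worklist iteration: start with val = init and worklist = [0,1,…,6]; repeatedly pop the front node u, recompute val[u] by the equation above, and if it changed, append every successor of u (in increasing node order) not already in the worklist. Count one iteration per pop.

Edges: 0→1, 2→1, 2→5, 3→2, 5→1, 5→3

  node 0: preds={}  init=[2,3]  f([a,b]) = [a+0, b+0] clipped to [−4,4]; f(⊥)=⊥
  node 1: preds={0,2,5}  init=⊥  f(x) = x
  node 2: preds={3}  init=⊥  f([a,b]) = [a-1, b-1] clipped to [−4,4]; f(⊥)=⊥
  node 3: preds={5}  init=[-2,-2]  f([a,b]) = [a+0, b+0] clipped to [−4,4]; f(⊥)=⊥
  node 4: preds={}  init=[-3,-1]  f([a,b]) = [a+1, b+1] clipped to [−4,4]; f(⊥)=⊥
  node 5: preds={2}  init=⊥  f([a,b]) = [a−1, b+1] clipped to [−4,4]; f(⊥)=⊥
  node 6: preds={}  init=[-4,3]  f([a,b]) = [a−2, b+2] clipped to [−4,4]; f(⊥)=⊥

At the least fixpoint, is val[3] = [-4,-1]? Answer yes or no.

no

Iteration log — 12 steps:
  step 1. node 0  ⊔preds=⊥  new=[2,3]  stable
  step 2. node 1  ⊔preds=[2,3]  new=[2,3]  old=⊥  +wl: 
  step 3. node 2  ⊔preds=[-2,-2]  new=[-3,-3]  old=⊥  +wl: 1
  step 4. node 3  ⊔preds=⊥  new=[-2,-2]  stable
  step 5. node 4  ⊔preds=⊥  new=[-3,-1]  stable
  step 6. node 5  ⊔preds=[-3,-3]  new=[-4,-2]  old=⊥  +wl: 3
  step 7. node 6  ⊔preds=⊥  new=[-4,3]  stable
  step 8. node 1  ⊔preds=[-4,3]  new=[-4,3]  old=[2,3]  +wl: 
  step 9. node 3  ⊔preds=[-4,-2]  new=[-4,-2]  old=[-2,-2]  +wl: 2
  step 10. node 2  ⊔preds=[-4,-2]  new=[-4,-3]  old=[-3,-3]  +wl: 1,5
  step 11. node 1  ⊔preds=[-4,3]  new=[-4,3]  stable
  step 12. node 5  ⊔preds=[-4,-3]  new=[-4,-2]  stable

Least fixpoint reached:
  node 0: [2,3]
  node 1: [-4,3]
  node 2: [-4,-3]
  node 3: [-4,-2]
  node 4: [-3,-1]
  node 5: [-4,-2]
  node 6: [-4,3]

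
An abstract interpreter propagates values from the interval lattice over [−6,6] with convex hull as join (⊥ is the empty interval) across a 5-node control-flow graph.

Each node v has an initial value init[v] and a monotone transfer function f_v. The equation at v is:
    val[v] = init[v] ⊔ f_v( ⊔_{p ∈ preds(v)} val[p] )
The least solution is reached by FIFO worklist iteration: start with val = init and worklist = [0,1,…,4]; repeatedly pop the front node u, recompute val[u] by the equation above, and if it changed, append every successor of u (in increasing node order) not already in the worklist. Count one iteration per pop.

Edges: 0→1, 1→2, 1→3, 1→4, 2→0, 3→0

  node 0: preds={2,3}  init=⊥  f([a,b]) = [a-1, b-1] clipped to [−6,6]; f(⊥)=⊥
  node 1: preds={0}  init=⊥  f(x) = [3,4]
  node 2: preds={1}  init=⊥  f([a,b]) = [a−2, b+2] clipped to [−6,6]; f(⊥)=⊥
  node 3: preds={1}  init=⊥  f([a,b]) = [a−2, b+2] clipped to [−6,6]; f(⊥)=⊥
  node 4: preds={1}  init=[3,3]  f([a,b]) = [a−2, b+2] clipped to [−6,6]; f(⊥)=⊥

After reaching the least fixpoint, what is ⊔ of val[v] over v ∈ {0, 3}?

[0,6]

Worklist (7 pops):
  #1 pop 0: in=⊥ → ⊥ (no change)
  #2 pop 1: in=⊥ → [3,4] (was ⊥); enqueue []
  #3 pop 2: in=[3,4] → [1,6] (was ⊥); enqueue [0]
  #4 pop 3: in=[3,4] → [1,6] (was ⊥); enqueue []
  #5 pop 4: in=[3,4] → [1,6] (was [3,3]); enqueue []
  #6 pop 0: in=[1,6] → [0,5] (was ⊥); enqueue [1]
  #7 pop 1: in=[0,5] → [3,4] (no change)

Fixpoint:
  val[0] = [0,5]
  val[1] = [3,4]
  val[2] = [1,6]
  val[3] = [1,6]
  val[4] = [1,6]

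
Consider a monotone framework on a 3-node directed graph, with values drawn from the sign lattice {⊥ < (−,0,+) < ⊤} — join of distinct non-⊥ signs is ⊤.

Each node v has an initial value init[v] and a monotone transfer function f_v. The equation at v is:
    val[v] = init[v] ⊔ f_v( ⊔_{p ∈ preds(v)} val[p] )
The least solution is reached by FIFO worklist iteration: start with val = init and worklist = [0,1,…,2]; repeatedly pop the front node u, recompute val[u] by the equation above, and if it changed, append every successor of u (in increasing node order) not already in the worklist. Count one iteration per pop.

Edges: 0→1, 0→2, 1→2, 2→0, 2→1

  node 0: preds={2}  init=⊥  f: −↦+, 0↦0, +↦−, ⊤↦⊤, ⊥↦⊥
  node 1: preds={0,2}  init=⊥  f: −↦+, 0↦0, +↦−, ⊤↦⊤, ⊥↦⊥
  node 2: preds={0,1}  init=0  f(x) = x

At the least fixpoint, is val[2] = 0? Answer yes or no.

Iteration log — 3 steps:
  step 1. node 0  ⊔preds=0  new=0  old=⊥  +wl: 
  step 2. node 1  ⊔preds=0  new=0  old=⊥  +wl: 
  step 3. node 2  ⊔preds=0  new=0  stable

Least fixpoint reached:
  node 0: 0
  node 1: 0
  node 2: 0

yes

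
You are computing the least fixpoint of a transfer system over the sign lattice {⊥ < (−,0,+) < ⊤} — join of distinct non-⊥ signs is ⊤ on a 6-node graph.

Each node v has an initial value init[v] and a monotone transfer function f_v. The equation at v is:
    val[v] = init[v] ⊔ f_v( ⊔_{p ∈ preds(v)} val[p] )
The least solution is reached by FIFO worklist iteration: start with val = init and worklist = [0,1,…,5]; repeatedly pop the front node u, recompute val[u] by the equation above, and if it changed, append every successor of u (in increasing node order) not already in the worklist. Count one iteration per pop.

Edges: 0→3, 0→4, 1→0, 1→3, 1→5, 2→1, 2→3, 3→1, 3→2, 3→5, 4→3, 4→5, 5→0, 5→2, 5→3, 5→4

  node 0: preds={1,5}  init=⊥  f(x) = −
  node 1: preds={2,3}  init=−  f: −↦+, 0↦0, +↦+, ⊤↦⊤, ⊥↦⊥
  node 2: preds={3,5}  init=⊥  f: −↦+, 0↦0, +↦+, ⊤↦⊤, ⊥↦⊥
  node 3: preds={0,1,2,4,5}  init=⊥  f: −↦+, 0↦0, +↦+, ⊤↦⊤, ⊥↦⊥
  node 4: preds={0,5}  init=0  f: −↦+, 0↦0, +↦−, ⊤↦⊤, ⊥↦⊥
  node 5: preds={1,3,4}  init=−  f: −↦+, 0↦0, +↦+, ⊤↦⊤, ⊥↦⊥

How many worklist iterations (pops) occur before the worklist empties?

Worklist (13 pops):
  #1 pop 0: in=− → − (was ⊥); enqueue []
  #2 pop 1: in=⊥ → − (no change)
  #3 pop 2: in=− → + (was ⊥); enqueue [1]
  #4 pop 3: in=⊤ → ⊤ (was ⊥); enqueue [2]
  #5 pop 4: in=− → ⊤ (was 0); enqueue [3]
  #6 pop 5: in=⊤ → ⊤ (was −); enqueue [0,4]
  #7 pop 1: in=⊤ → ⊤ (was −); enqueue [5]
  #8 pop 2: in=⊤ → ⊤ (was +); enqueue [1]
  #9 pop 3: in=⊤ → ⊤ (no change)
  #10 pop 0: in=⊤ → − (no change)
  #11 pop 4: in=⊤ → ⊤ (no change)
  #12 pop 5: in=⊤ → ⊤ (no change)
  #13 pop 1: in=⊤ → ⊤ (no change)

Fixpoint:
  val[0] = −
  val[1] = ⊤
  val[2] = ⊤
  val[3] = ⊤
  val[4] = ⊤
  val[5] = ⊤

13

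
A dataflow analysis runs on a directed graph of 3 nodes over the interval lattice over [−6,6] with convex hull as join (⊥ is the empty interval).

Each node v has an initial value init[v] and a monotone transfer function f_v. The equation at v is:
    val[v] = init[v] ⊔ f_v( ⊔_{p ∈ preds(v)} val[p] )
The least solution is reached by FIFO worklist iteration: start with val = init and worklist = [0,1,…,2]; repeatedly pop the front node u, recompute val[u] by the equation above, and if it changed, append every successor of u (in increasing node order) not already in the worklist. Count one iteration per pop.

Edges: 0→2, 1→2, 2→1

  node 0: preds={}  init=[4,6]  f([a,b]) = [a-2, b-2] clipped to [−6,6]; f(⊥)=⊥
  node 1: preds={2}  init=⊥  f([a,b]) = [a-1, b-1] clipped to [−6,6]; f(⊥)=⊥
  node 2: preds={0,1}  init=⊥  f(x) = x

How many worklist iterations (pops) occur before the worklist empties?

24

Trace (24 dequeues):
  [1] u=0 | in ⊥ | out [4,6] | ==
  [2] u=1 | in ⊥ | out ⊥ | ==
  [3] u=2 | in [4,6] | out [4,6] | prev ⊥ | push {1}
  [4] u=1 | in [4,6] | out [3,5] | prev ⊥ | push {2}
  [5] u=2 | in [3,6] | out [3,6] | prev [4,6] | push {1}
  [6] u=1 | in [3,6] | out [2,5] | prev [3,5] | push {2}
  [7] u=2 | in [2,6] | out [2,6] | prev [3,6] | push {1}
  [8] u=1 | in [2,6] | out [1,5] | prev [2,5] | push {2}
  [9] u=2 | in [1,6] | out [1,6] | prev [2,6] | push {1}
  [10] u=1 | in [1,6] | out [0,5] | prev [1,5] | push {2}
  [11] u=2 | in [0,6] | out [0,6] | prev [1,6] | push {1}
  [12] u=1 | in [0,6] | out [-1,5] | prev [0,5] | push {2}
  [13] u=2 | in [-1,6] | out [-1,6] | prev [0,6] | push {1}
  [14] u=1 | in [-1,6] | out [-2,5] | prev [-1,5] | push {2}
  [15] u=2 | in [-2,6] | out [-2,6] | prev [-1,6] | push {1}
  [16] u=1 | in [-2,6] | out [-3,5] | prev [-2,5] | push {2}
  [17] u=2 | in [-3,6] | out [-3,6] | prev [-2,6] | push {1}
  [18] u=1 | in [-3,6] | out [-4,5] | prev [-3,5] | push {2}
  [19] u=2 | in [-4,6] | out [-4,6] | prev [-3,6] | push {1}
  [20] u=1 | in [-4,6] | out [-5,5] | prev [-4,5] | push {2}
  [21] u=2 | in [-5,6] | out [-5,6] | prev [-4,6] | push {1}
  [22] u=1 | in [-5,6] | out [-6,5] | prev [-5,5] | push {2}
  [23] u=2 | in [-6,6] | out [-6,6] | prev [-5,6] | push {1}
  [24] u=1 | in [-6,6] | out [-6,5] | ==

Converged values:
  [0] [4,6]
  [1] [-6,5]
  [2] [-6,6]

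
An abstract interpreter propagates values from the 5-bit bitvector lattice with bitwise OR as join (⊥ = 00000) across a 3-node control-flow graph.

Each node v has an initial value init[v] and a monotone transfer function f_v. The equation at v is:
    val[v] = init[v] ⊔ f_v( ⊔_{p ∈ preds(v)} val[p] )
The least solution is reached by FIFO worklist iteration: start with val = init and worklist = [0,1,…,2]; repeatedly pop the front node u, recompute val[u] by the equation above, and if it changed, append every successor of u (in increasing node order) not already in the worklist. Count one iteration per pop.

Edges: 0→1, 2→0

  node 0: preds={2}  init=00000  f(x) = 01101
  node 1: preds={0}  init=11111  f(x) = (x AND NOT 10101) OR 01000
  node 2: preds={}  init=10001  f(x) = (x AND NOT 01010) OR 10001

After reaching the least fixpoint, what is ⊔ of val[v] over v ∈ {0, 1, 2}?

Worklist (3 pops):
  #1 pop 0: in=10001 → 01101 (was 00000); enqueue []
  #2 pop 1: in=01101 → 11111 (no change)
  #3 pop 2: in=00000 → 10001 (no change)

Fixpoint:
  val[0] = 01101
  val[1] = 11111
  val[2] = 10001

11111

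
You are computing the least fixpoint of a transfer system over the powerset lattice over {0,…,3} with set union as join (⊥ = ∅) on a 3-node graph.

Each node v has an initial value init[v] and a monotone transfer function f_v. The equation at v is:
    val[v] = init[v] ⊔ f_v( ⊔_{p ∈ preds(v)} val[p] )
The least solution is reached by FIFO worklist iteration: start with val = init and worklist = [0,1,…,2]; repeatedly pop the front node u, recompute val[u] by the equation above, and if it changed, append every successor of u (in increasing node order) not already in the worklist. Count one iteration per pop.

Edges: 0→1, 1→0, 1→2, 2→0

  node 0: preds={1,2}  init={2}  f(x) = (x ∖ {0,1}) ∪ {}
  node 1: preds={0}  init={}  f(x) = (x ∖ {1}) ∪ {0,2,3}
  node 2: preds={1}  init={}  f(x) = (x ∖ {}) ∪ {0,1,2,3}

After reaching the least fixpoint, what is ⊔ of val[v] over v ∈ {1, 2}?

Iteration log — 5 steps:
  step 1. node 0  ⊔preds={}  new={2}  stable
  step 2. node 1  ⊔preds={2}  new={0,2,3}  old={}  +wl: 0
  step 3. node 2  ⊔preds={0,2,3}  new={0,1,2,3}  old={}  +wl: 
  step 4. node 0  ⊔preds={0,1,2,3}  new={2,3}  old={2}  +wl: 1
  step 5. node 1  ⊔preds={2,3}  new={0,2,3}  stable

Least fixpoint reached:
  node 0: {2,3}
  node 1: {0,2,3}
  node 2: {0,1,2,3}

{0,1,2,3}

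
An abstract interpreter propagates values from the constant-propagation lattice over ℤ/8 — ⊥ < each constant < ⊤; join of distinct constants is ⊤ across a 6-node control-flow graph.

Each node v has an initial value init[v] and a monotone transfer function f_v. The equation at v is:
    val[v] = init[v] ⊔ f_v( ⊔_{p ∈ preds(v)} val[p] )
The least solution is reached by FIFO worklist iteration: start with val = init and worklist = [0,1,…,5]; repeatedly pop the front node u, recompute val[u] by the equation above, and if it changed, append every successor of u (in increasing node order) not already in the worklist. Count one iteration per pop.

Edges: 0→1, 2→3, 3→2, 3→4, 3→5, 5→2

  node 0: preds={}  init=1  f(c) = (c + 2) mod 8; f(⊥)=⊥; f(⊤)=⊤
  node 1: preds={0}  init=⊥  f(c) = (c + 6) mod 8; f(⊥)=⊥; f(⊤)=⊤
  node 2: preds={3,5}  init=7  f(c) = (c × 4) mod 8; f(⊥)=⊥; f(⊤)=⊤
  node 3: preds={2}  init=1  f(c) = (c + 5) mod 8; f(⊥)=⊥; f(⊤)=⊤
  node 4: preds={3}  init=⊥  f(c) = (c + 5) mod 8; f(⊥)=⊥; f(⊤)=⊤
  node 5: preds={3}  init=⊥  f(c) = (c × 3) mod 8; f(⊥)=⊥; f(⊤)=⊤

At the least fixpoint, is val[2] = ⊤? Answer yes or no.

yes

Iteration log — 7 steps:
  step 1. node 0  ⊔preds=⊥  new=1  stable
  step 2. node 1  ⊔preds=1  new=7  old=⊥  +wl: 
  step 3. node 2  ⊔preds=1  new=⊤  old=7  +wl: 
  step 4. node 3  ⊔preds=⊤  new=⊤  old=1  +wl: 2
  step 5. node 4  ⊔preds=⊤  new=⊤  old=⊥  +wl: 
  step 6. node 5  ⊔preds=⊤  new=⊤  old=⊥  +wl: 
  step 7. node 2  ⊔preds=⊤  new=⊤  stable

Least fixpoint reached:
  node 0: 1
  node 1: 7
  node 2: ⊤
  node 3: ⊤
  node 4: ⊤
  node 5: ⊤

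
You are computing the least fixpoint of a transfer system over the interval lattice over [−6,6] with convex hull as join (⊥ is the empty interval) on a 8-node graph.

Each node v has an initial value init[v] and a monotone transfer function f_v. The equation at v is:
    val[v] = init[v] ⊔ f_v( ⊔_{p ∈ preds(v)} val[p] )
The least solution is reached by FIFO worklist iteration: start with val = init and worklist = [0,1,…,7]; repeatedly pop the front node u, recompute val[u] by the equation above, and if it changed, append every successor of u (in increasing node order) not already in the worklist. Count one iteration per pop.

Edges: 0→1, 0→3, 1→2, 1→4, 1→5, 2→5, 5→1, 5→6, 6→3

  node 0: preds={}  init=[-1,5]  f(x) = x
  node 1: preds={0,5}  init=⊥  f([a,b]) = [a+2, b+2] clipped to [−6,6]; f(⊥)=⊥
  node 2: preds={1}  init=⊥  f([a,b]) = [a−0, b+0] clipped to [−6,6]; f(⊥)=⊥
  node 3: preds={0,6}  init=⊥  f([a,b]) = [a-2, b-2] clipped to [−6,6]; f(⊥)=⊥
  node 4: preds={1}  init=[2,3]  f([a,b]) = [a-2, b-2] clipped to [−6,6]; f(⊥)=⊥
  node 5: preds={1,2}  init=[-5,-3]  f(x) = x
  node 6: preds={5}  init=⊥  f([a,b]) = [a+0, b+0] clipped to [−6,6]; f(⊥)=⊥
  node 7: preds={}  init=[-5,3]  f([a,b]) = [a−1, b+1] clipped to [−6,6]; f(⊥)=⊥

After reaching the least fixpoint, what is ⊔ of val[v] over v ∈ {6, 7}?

[-5,6]

Worklist (10 pops):
  #1 pop 0: in=⊥ → [-1,5] (no change)
  #2 pop 1: in=[-5,5] → [-3,6] (was ⊥); enqueue []
  #3 pop 2: in=[-3,6] → [-3,6] (was ⊥); enqueue []
  #4 pop 3: in=[-1,5] → [-3,3] (was ⊥); enqueue []
  #5 pop 4: in=[-3,6] → [-5,4] (was [2,3]); enqueue []
  #6 pop 5: in=[-3,6] → [-5,6] (was [-5,-3]); enqueue [1]
  #7 pop 6: in=[-5,6] → [-5,6] (was ⊥); enqueue [3]
  #8 pop 7: in=⊥ → [-5,3] (no change)
  #9 pop 1: in=[-5,6] → [-3,6] (no change)
  #10 pop 3: in=[-5,6] → [-6,4] (was [-3,3]); enqueue []

Fixpoint:
  val[0] = [-1,5]
  val[1] = [-3,6]
  val[2] = [-3,6]
  val[3] = [-6,4]
  val[4] = [-5,4]
  val[5] = [-5,6]
  val[6] = [-5,6]
  val[7] = [-5,3]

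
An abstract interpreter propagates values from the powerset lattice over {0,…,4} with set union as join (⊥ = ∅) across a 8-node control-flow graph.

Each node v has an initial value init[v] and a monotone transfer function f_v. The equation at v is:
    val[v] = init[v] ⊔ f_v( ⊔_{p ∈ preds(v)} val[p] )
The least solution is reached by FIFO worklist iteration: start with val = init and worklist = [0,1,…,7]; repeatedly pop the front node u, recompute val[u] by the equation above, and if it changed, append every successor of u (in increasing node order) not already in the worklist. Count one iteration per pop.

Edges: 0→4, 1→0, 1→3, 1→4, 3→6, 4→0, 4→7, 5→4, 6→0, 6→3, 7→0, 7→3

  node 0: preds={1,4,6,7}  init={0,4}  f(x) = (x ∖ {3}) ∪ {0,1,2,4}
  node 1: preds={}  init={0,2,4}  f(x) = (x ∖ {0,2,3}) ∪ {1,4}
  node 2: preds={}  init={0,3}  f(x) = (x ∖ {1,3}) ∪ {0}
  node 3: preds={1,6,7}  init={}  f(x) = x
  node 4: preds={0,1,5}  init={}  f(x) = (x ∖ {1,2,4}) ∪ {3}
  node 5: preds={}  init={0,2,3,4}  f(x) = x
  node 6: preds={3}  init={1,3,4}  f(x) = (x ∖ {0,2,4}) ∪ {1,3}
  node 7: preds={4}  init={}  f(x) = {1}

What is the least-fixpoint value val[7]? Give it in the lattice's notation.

{1}

Iteration log — 10 steps:
  step 1. node 0  ⊔preds={0,1,2,3,4}  new={0,1,2,4}  old={0,4}  +wl: 
  step 2. node 1  ⊔preds={}  new={0,1,2,4}  old={0,2,4}  +wl: 0
  step 3. node 2  ⊔preds={}  new={0,3}  stable
  step 4. node 3  ⊔preds={0,1,2,3,4}  new={0,1,2,3,4}  old={}  +wl: 
  step 5. node 4  ⊔preds={0,1,2,3,4}  new={0,3}  old={}  +wl: 
  step 6. node 5  ⊔preds={}  new={0,2,3,4}  stable
  step 7. node 6  ⊔preds={0,1,2,3,4}  new={1,3,4}  stable
  step 8. node 7  ⊔preds={0,3}  new={1}  old={}  +wl: 3
  step 9. node 0  ⊔preds={0,1,2,3,4}  new={0,1,2,4}  stable
  step 10. node 3  ⊔preds={0,1,2,3,4}  new={0,1,2,3,4}  stable

Least fixpoint reached:
  node 0: {0,1,2,4}
  node 1: {0,1,2,4}
  node 2: {0,3}
  node 3: {0,1,2,3,4}
  node 4: {0,3}
  node 5: {0,2,3,4}
  node 6: {1,3,4}
  node 7: {1}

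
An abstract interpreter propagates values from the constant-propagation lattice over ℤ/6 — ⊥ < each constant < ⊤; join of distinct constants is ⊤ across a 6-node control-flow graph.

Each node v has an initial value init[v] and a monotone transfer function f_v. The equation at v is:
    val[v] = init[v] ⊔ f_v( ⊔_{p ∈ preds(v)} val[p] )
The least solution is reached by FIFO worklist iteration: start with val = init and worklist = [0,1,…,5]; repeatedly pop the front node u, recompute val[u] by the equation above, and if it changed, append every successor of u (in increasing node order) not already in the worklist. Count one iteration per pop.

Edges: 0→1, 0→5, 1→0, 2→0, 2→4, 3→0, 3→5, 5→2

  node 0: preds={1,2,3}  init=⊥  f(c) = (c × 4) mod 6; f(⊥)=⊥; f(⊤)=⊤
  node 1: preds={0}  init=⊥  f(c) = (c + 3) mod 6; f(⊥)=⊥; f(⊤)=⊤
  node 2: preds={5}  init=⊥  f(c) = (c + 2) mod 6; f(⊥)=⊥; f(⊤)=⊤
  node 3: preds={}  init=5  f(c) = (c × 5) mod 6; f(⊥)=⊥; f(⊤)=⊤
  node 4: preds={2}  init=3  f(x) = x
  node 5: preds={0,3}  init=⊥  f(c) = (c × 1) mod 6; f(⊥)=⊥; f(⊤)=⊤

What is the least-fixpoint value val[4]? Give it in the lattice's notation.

Iteration log — 13 steps:
  step 1. node 0  ⊔preds=5  new=2  old=⊥  +wl: 
  step 2. node 1  ⊔preds=2  new=5  old=⊥  +wl: 0
  step 3. node 2  ⊔preds=⊥  new=⊥  stable
  step 4. node 3  ⊔preds=⊥  new=5  stable
  step 5. node 4  ⊔preds=⊥  new=3  stable
  step 6. node 5  ⊔preds=⊤  new=⊤  old=⊥  +wl: 2
  step 7. node 0  ⊔preds=5  new=2  stable
  step 8. node 2  ⊔preds=⊤  new=⊤  old=⊥  +wl: 0,4
  step 9. node 0  ⊔preds=⊤  new=⊤  old=2  +wl: 1,5
  step 10. node 4  ⊔preds=⊤  new=⊤  old=3  +wl: 
  step 11. node 1  ⊔preds=⊤  new=⊤  old=5  +wl: 0
  step 12. node 5  ⊔preds=⊤  new=⊤  stable
  step 13. node 0  ⊔preds=⊤  new=⊤  stable

Least fixpoint reached:
  node 0: ⊤
  node 1: ⊤
  node 2: ⊤
  node 3: 5
  node 4: ⊤
  node 5: ⊤

⊤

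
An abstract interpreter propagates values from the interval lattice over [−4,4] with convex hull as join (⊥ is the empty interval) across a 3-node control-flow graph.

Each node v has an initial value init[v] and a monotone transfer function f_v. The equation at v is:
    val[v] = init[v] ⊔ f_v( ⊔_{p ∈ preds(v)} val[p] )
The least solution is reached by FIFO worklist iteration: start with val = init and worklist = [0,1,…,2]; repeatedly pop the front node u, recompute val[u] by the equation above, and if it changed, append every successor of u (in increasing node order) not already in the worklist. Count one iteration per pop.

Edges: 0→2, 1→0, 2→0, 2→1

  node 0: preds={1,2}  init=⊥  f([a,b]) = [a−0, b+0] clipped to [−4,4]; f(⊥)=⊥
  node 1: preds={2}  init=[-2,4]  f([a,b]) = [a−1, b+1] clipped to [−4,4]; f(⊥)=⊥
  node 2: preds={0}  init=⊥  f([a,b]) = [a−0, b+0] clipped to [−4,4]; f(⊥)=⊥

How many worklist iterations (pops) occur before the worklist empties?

13

Iteration log — 13 steps:
  step 1. node 0  ⊔preds=[-2,4]  new=[-2,4]  old=⊥  +wl: 
  step 2. node 1  ⊔preds=⊥  new=[-2,4]  stable
  step 3. node 2  ⊔preds=[-2,4]  new=[-2,4]  old=⊥  +wl: 0,1
  step 4. node 0  ⊔preds=[-2,4]  new=[-2,4]  stable
  step 5. node 1  ⊔preds=[-2,4]  new=[-3,4]  old=[-2,4]  +wl: 0
  step 6. node 0  ⊔preds=[-3,4]  new=[-3,4]  old=[-2,4]  +wl: 2
  step 7. node 2  ⊔preds=[-3,4]  new=[-3,4]  old=[-2,4]  +wl: 0,1
  step 8. node 0  ⊔preds=[-3,4]  new=[-3,4]  stable
  step 9. node 1  ⊔preds=[-3,4]  new=[-4,4]  old=[-3,4]  +wl: 0
  step 10. node 0  ⊔preds=[-4,4]  new=[-4,4]  old=[-3,4]  +wl: 2
  step 11. node 2  ⊔preds=[-4,4]  new=[-4,4]  old=[-3,4]  +wl: 0,1
  step 12. node 0  ⊔preds=[-4,4]  new=[-4,4]  stable
  step 13. node 1  ⊔preds=[-4,4]  new=[-4,4]  stable

Least fixpoint reached:
  node 0: [-4,4]
  node 1: [-4,4]
  node 2: [-4,4]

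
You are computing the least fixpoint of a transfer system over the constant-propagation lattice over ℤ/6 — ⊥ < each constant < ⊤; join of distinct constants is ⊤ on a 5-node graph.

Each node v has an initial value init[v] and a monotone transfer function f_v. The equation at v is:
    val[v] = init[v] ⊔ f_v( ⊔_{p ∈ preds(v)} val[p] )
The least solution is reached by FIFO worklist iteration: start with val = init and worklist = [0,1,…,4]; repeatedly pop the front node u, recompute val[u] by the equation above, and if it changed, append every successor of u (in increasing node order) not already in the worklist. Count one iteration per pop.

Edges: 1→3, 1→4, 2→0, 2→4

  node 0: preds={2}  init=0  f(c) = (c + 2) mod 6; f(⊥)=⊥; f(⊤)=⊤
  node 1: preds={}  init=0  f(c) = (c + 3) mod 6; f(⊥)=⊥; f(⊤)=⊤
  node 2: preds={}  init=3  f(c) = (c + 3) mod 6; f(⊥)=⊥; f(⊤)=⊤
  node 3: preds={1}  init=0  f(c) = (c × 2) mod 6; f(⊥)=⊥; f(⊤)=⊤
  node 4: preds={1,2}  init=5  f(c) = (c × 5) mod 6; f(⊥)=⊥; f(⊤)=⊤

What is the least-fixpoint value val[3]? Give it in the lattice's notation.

0

Worklist (5 pops):
  #1 pop 0: in=3 → ⊤ (was 0); enqueue []
  #2 pop 1: in=⊥ → 0 (no change)
  #3 pop 2: in=⊥ → 3 (no change)
  #4 pop 3: in=0 → 0 (no change)
  #5 pop 4: in=⊤ → ⊤ (was 5); enqueue []

Fixpoint:
  val[0] = ⊤
  val[1] = 0
  val[2] = 3
  val[3] = 0
  val[4] = ⊤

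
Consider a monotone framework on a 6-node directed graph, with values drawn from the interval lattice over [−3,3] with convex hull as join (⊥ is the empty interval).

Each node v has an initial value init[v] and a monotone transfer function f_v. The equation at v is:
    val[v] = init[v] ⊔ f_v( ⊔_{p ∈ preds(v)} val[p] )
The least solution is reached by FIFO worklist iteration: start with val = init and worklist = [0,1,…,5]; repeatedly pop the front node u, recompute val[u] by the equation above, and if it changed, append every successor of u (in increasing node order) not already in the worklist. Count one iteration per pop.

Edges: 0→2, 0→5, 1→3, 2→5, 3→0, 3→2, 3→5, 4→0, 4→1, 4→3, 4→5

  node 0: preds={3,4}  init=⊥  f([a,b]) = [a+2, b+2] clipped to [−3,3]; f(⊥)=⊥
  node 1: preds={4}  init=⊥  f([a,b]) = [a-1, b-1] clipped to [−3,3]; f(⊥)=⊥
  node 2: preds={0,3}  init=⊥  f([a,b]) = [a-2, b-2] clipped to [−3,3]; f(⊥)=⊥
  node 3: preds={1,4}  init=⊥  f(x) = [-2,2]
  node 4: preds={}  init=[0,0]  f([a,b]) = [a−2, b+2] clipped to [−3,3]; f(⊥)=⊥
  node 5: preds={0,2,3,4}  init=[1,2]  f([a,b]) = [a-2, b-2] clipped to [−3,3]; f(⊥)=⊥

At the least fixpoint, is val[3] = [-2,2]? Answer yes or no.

yes

Trace (9 dequeues):
  [1] u=0 | in [0,0] | out [2,2] | prev ⊥ | push {}
  [2] u=1 | in [0,0] | out [-1,-1] | prev ⊥ | push {}
  [3] u=2 | in [2,2] | out [0,0] | prev ⊥ | push {}
  [4] u=3 | in [-1,0] | out [-2,2] | prev ⊥ | push {0,2}
  [5] u=4 | in ⊥ | out [0,0] | ==
  [6] u=5 | in [-2,2] | out [-3,2] | prev [1,2] | push {}
  [7] u=0 | in [-2,2] | out [0,3] | prev [2,2] | push {5}
  [8] u=2 | in [-2,3] | out [-3,1] | prev [0,0] | push {}
  [9] u=5 | in [-3,3] | out [-3,2] | ==

Converged values:
  [0] [0,3]
  [1] [-1,-1]
  [2] [-3,1]
  [3] [-2,2]
  [4] [0,0]
  [5] [-3,2]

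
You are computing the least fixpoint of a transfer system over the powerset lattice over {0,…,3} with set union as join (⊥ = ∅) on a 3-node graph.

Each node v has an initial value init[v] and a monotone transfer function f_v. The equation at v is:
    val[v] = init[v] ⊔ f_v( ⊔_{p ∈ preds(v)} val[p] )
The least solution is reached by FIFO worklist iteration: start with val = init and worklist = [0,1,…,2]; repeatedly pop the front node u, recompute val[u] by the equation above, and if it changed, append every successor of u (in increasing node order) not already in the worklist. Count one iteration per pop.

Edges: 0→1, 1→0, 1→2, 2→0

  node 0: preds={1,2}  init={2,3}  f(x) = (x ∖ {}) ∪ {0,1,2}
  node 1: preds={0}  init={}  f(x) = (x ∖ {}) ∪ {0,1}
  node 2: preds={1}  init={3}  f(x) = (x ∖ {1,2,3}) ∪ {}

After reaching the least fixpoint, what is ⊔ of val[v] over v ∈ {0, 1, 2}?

{0,1,2,3}

Trace (4 dequeues):
  [1] u=0 | in {3} | out {0,1,2,3} | prev {2,3} | push {}
  [2] u=1 | in {0,1,2,3} | out {0,1,2,3} | prev {} | push {0}
  [3] u=2 | in {0,1,2,3} | out {0,3} | prev {3} | push {}
  [4] u=0 | in {0,1,2,3} | out {0,1,2,3} | ==

Converged values:
  [0] {0,1,2,3}
  [1] {0,1,2,3}
  [2] {0,3}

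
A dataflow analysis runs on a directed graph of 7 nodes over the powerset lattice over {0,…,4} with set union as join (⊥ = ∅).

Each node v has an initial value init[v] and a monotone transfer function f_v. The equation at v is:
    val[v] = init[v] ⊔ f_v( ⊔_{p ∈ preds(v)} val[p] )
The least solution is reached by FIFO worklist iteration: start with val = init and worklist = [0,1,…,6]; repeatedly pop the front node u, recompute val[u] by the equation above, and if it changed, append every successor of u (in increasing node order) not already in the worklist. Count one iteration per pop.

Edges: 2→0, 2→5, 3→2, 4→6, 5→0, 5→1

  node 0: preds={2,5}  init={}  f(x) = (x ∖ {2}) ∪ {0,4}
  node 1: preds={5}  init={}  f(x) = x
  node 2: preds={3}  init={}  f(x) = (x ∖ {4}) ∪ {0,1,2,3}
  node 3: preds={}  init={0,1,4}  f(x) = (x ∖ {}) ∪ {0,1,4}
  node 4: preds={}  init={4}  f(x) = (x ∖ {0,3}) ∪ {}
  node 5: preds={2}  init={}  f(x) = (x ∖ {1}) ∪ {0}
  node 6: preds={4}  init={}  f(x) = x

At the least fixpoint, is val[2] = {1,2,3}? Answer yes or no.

Iteration log — 9 steps:
  step 1. node 0  ⊔preds={}  new={0,4}  old={}  +wl: 
  step 2. node 1  ⊔preds={}  new={}  stable
  step 3. node 2  ⊔preds={0,1,4}  new={0,1,2,3}  old={}  +wl: 0
  step 4. node 3  ⊔preds={}  new={0,1,4}  stable
  step 5. node 4  ⊔preds={}  new={4}  stable
  step 6. node 5  ⊔preds={0,1,2,3}  new={0,2,3}  old={}  +wl: 1
  step 7. node 6  ⊔preds={4}  new={4}  old={}  +wl: 
  step 8. node 0  ⊔preds={0,1,2,3}  new={0,1,3,4}  old={0,4}  +wl: 
  step 9. node 1  ⊔preds={0,2,3}  new={0,2,3}  old={}  +wl: 

Least fixpoint reached:
  node 0: {0,1,3,4}
  node 1: {0,2,3}
  node 2: {0,1,2,3}
  node 3: {0,1,4}
  node 4: {4}
  node 5: {0,2,3}
  node 6: {4}

no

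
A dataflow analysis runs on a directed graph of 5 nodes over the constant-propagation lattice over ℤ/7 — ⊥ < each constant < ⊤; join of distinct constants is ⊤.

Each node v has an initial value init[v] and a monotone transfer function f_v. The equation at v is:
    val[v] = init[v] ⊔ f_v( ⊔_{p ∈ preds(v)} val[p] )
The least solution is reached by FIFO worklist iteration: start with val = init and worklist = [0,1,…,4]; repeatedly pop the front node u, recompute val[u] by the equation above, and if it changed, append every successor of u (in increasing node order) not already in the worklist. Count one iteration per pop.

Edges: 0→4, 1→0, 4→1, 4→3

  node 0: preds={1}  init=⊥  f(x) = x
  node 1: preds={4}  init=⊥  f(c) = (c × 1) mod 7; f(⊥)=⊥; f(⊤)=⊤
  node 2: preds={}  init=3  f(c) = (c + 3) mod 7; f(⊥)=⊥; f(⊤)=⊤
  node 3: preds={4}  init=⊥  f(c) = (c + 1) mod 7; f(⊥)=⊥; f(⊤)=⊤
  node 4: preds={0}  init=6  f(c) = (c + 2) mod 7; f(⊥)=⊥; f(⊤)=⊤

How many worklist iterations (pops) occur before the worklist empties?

11

Trace (11 dequeues):
  [1] u=0 | in ⊥ | out ⊥ | ==
  [2] u=1 | in 6 | out 6 | prev ⊥ | push {0}
  [3] u=2 | in ⊥ | out 3 | ==
  [4] u=3 | in 6 | out 0 | prev ⊥ | push {}
  [5] u=4 | in ⊥ | out 6 | ==
  [6] u=0 | in 6 | out 6 | prev ⊥ | push {4}
  [7] u=4 | in 6 | out ⊤ | prev 6 | push {1,3}
  [8] u=1 | in ⊤ | out ⊤ | prev 6 | push {0}
  [9] u=3 | in ⊤ | out ⊤ | prev 0 | push {}
  [10] u=0 | in ⊤ | out ⊤ | prev 6 | push {4}
  [11] u=4 | in ⊤ | out ⊤ | ==

Converged values:
  [0] ⊤
  [1] ⊤
  [2] 3
  [3] ⊤
  [4] ⊤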